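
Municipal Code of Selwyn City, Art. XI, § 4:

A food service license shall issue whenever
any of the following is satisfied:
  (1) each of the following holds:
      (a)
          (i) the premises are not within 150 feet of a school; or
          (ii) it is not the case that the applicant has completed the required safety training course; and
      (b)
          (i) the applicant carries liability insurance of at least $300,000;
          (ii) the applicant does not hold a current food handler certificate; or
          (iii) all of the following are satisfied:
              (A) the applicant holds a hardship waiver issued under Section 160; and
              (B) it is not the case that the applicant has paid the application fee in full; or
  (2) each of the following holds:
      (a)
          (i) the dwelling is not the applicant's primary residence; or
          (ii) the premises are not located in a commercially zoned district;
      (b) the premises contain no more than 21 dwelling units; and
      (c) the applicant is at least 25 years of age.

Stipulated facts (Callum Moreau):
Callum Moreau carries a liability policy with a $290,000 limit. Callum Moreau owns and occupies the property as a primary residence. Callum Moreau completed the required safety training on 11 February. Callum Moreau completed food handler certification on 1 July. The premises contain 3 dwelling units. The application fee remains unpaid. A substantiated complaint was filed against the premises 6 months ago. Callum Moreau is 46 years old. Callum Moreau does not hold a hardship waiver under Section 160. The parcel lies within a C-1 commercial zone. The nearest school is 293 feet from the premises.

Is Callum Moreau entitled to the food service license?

(i) ≥150 ft from school — holds.
(ii) not (safety training) — not satisfied.
So (a) is satisfied (T OR F).
(i) insurance ≥ $300,000 — not satisfied.
(ii) not (food handler cert.) — not satisfied.
(A) hardship waiver — not met.
(B) not (fee paid) — satisfied.
(iii): F AND T → false.
(b) = F OR F OR F = false.
So (1) is not satisfied (T AND F).
(i) not (primary residence) — not satisfied.
(ii) not (commercially zoned) — fails.
So (a) is not satisfied (F OR F).
(b) ≤ 21 units — holds.
(c) age ≥ 25 — satisfied.
(2): F AND T AND T → false.
So Overall is not satisfied (F OR F).

No — denied.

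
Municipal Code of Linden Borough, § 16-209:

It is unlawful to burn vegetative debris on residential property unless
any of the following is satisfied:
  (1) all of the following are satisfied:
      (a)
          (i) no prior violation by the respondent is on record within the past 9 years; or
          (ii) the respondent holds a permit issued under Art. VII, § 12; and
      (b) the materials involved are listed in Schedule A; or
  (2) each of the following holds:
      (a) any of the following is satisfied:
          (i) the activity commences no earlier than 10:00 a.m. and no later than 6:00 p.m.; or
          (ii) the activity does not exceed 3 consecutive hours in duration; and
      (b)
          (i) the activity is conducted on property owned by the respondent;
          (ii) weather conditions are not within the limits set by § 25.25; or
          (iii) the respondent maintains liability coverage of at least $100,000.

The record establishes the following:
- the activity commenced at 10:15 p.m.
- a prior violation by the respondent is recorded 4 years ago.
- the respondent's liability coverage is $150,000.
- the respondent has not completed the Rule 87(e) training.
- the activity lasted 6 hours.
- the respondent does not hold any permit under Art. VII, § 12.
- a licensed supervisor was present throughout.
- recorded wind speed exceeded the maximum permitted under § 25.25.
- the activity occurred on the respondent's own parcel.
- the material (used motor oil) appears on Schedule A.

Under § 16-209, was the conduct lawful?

No — unlawful.

(i) no prior violation — not satisfied.
(ii) holds permit — not satisfied.
(a): F OR F → false.
(b) Schedule A material — met.
(1) = F AND T = false.
(i) start within hours — not satisfied.
(ii) ≤ 3 hrs duration — fails.
So (a) is not satisfied (F OR F).
(i) own property — satisfied.
(ii) not (weather ok) — satisfied.
(iii) coverage ≥ $100,000 — met.
(b): T OR T OR T → true.
(2): F AND T → false.
So Overall is not satisfied (F OR F).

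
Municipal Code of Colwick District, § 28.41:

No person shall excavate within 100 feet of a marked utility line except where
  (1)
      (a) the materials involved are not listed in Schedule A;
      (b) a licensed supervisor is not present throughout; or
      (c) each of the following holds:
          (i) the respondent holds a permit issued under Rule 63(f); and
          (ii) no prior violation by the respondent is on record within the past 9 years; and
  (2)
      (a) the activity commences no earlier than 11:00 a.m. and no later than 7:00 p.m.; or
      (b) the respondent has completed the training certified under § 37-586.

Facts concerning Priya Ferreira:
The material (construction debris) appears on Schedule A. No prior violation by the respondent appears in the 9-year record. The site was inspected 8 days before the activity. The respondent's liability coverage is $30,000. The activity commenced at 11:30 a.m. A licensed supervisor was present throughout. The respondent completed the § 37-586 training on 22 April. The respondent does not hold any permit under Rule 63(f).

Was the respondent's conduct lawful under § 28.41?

(a) not (Schedule A material) — fails.
(b) not (supervisor present) — not met.
(i) holds permit — not met.
(ii) no prior violation — holds.
(c): F AND T → false.
(1): F OR F OR F → false.
(a) start within hours — met.
(b) training certified — satisfied.
(2) = T OR T = true.
So Overall is not satisfied (F AND T).

No — unlawful.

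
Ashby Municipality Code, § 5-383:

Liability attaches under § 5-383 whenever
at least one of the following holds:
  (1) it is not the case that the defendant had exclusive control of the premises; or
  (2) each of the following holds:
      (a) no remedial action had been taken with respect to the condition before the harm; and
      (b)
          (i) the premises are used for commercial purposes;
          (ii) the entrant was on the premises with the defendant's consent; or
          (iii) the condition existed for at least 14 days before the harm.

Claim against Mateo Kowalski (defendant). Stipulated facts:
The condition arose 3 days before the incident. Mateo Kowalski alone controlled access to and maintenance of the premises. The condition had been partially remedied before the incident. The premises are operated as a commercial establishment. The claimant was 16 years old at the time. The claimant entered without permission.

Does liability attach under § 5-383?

(1) not (exclusive control) — fails.
(a) no remedial action — not met.
(i) commercial use — holds.
(ii) consent to enter — fails.
(iii) condition ≥14 days old — fails.
(b): T OR F OR F → true.
(2) = F AND T = false.
Overall = F OR F = false.

No — not liable.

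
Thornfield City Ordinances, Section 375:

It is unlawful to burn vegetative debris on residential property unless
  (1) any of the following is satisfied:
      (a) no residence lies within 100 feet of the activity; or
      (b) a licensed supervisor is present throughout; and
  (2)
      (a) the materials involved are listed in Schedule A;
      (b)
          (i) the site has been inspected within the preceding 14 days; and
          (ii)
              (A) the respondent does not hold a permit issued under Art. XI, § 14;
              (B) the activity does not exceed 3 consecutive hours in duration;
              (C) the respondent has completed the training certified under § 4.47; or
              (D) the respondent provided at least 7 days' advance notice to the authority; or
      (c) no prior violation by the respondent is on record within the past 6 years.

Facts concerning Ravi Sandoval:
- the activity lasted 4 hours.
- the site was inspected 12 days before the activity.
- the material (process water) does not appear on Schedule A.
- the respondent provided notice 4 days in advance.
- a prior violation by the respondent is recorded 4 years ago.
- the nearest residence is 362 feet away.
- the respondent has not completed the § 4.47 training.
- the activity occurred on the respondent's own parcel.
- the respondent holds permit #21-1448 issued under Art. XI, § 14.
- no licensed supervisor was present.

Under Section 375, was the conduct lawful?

No — unlawful.

(a) no residence in 100 ft — met.
(b) supervisor present — not met.
(1) = T OR F = true.
(a) Schedule A material — fails.
(i) site inspected — satisfied.
(A) not (holds permit) — not satisfied.
(B) ≤ 3 hrs duration — not met.
(C) training certified — not met.
(D) ≥7 days' notice — not satisfied.
(ii): F OR F OR F OR F → false.
(b): T AND F → false.
(c) no prior violation — not met.
So (2) is not satisfied (F OR F OR F).
Overall = T AND F = false.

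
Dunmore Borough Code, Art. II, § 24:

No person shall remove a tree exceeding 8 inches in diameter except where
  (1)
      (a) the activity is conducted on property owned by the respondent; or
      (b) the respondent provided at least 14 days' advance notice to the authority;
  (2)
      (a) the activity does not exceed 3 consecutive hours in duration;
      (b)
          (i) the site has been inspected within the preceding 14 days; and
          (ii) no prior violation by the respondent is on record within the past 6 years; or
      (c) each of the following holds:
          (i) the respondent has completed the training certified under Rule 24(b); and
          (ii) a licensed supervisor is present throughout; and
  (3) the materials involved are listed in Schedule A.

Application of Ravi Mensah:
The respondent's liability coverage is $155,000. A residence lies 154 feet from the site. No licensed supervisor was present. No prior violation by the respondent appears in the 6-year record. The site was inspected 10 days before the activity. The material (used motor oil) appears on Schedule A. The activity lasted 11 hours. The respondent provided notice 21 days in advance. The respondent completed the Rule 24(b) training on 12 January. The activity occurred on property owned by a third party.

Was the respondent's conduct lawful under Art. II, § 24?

(a) own property — fails.
(b) ≥14 days' notice — satisfied.
(1) = F OR T = true.
(a) ≤ 3 hrs duration — fails.
(i) site inspected — met.
(ii) no prior violation — holds.
So (b) is satisfied (T AND T).
(i) training certified — holds.
(ii) supervisor present — not satisfied.
(c): T AND F → false.
So (2) is satisfied (F OR T OR F).
(3) Schedule A material — holds.
Overall = T AND T AND T = true.

Yes — lawful.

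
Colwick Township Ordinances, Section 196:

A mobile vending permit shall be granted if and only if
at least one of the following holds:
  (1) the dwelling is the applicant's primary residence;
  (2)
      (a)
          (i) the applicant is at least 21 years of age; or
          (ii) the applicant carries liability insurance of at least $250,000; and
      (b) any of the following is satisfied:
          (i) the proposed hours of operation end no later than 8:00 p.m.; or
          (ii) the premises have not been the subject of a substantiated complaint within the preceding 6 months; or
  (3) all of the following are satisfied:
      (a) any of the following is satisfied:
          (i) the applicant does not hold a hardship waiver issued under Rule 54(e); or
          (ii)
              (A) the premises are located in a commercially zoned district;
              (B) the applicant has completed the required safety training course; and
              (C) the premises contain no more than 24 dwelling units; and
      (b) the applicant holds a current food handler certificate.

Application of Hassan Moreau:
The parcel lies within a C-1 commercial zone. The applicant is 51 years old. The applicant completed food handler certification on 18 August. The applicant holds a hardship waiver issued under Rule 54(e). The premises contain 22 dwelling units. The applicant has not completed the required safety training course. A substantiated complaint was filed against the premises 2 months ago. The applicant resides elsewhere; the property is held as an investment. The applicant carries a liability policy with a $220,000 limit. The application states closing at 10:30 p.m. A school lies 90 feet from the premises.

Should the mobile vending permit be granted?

No — denied.

(1) primary residence — not met.
(i) age ≥ 21 — satisfied.
(ii) insurance ≥ $250,000 — fails.
So (a) is satisfied (T OR F).
(i) closes by 8 p.m. — not satisfied.
(ii) no complaint in 6 mo. — not satisfied.
(b) = F OR F = false.
So (2) is not satisfied (T AND F).
(i) not (hardship waiver) — not met.
(A) commercially zoned — holds.
(B) safety training — not met.
(C) ≤ 24 units — satisfied.
(ii) = T AND F AND T = false.
So (a) is not satisfied (F OR F).
(b) food handler cert. — satisfied.
(3) = F AND T = false.
Overall: F OR F OR F → false.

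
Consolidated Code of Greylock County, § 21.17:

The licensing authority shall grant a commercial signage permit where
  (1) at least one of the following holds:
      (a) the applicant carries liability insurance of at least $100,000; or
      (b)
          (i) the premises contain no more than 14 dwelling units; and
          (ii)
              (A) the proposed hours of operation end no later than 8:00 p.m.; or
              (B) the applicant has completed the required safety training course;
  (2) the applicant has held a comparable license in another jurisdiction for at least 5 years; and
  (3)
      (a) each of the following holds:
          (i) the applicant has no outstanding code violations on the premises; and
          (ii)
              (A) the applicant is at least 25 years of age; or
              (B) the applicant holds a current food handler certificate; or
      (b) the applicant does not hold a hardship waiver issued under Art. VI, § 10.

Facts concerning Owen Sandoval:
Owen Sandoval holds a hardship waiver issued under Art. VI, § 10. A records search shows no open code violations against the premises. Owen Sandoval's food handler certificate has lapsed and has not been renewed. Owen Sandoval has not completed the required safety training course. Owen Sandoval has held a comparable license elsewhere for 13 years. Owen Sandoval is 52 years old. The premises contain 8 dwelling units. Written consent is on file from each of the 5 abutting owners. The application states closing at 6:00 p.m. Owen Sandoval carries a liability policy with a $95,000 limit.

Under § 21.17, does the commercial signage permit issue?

(a) insurance ≥ $100,000 — not met.
(i) ≤ 14 units — met.
(A) closes by 8 p.m. — met.
(B) safety training — fails.
(ii) = T OR F = true.
(b): T AND T → true.
(1) = F OR T = true.
(2) prior license ≥ 5 yr — met.
(i) no code violations — holds.
(A) age ≥ 25 — holds.
(B) food handler cert. — not met.
(ii) = T OR F = true.
(a): T AND T → true.
(b) not (hardship waiver) — not met.
So (3) is satisfied (T OR F).
So Overall is satisfied (T AND T AND T).

Yes — granted.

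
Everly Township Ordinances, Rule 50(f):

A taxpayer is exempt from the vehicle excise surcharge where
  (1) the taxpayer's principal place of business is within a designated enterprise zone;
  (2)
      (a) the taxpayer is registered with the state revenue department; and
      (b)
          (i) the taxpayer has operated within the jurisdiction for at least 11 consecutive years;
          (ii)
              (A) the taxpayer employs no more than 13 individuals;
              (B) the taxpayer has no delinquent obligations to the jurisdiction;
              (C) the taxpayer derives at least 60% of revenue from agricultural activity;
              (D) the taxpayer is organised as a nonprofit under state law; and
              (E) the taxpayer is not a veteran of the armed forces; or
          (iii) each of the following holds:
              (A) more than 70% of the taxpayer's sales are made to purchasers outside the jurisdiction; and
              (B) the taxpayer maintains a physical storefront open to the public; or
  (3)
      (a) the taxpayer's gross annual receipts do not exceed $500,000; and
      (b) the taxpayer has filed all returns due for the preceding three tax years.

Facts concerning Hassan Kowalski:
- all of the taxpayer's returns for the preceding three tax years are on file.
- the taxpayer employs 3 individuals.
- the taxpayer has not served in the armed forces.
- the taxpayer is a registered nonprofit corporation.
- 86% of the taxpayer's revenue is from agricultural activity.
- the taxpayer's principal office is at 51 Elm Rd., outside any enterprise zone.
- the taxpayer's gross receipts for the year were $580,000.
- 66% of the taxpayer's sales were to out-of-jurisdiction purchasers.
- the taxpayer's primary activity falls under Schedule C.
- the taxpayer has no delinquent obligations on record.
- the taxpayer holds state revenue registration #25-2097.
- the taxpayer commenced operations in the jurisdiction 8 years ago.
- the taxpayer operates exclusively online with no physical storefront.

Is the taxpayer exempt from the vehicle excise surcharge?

Yes — exempt.

(1) in enterprise zone — not met.
(a) state-registered — met.
(i) ≥ 11 yrs in jurisdiction — fails.
(A) ≤ 13 employees — holds.
(B) no delinquency — holds.
(C) ≥60% agricultural — satisfied.
(D) nonprofit — satisfied.
(E) not (veteran) — satisfied.
(ii): T AND T AND T AND T AND T → true.
(A) >70% out-of-jur. sales — not met.
(B) has storefront — not met.
(iii) = F AND F = false.
(b) = F OR T OR F = true.
So (2) is satisfied (T AND T).
(a) receipts ≤ $500,000 — fails.
(b) returns current — holds.
(3): F AND T → false.
So Overall is satisfied (F OR T OR F).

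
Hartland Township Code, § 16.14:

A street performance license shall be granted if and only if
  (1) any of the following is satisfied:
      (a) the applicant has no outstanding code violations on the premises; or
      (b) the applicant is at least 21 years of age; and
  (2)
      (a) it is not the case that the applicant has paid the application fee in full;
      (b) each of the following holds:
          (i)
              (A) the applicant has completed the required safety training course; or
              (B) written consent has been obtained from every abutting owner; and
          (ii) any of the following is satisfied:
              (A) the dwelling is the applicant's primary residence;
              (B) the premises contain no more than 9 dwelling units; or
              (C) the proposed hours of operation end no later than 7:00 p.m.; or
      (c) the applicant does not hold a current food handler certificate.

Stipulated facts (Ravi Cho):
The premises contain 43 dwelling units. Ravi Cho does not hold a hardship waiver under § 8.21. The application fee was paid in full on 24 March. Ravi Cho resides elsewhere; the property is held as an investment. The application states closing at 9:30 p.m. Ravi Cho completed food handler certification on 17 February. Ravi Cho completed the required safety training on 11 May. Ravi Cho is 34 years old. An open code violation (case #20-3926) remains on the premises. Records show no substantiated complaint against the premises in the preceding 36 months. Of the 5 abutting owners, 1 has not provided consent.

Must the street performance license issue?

No — denied.

(a) no code violations — not met.
(b) age ≥ 21 — met.
So (1) is satisfied (F OR T).
(a) not (fee paid) — not met.
(A) safety training — met.
(B) all abutters consent — not met.
(i) = T OR F = true.
(A) primary residence — fails.
(B) ≤ 9 units — fails.
(C) closes by 7 p.m. — fails.
(ii): F OR F OR F → false.
(b) = T AND F = false.
(c) not (food handler cert.) — not satisfied.
(2) = F OR F OR F = false.
So Overall is not satisfied (T AND F).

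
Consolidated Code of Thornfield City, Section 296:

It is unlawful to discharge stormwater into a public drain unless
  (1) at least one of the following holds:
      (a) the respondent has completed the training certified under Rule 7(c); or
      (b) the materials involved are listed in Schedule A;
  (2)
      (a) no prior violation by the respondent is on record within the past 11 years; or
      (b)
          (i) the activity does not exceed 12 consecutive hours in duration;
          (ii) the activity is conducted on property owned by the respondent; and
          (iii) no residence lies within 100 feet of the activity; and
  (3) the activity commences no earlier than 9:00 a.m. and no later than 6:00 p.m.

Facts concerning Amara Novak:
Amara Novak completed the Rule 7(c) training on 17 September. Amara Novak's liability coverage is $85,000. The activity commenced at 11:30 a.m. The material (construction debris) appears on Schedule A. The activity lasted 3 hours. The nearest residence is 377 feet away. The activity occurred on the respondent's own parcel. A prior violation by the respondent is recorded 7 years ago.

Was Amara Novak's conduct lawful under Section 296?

(a) training certified — satisfied.
(b) Schedule A material — met.
(1): T OR T → true.
(a) no prior violation — not satisfied.
(i) ≤ 12 hrs duration — holds.
(ii) own property — holds.
(iii) no residence in 100 ft — met.
(b) = T AND T AND T = true.
(2) = F OR T = true.
(3) start within hours — holds.
Overall: T AND T AND T → true.

Yes — lawful.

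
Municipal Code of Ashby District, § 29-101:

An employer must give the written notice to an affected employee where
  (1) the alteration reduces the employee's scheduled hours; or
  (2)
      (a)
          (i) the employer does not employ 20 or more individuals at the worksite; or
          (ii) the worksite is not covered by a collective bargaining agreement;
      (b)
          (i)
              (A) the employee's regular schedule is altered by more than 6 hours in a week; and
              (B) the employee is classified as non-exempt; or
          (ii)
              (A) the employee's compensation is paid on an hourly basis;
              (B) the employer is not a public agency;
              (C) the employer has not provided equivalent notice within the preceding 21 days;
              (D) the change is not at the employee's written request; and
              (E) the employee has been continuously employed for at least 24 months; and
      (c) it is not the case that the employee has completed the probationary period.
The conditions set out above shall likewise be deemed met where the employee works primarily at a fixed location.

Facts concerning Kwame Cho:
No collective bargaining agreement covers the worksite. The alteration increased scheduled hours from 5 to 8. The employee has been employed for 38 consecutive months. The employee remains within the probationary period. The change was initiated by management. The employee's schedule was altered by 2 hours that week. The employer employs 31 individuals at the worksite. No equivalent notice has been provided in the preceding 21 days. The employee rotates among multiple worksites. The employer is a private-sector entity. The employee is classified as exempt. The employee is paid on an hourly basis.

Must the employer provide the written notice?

(1) hours reduced — not met.
(i) not (≥ 20 at site) — fails.
(ii) no CBA — satisfied.
(a): F OR T → true.
(A) schedule shift > 6h — not satisfied.
(B) non-exempt — not satisfied.
So (i) is not satisfied (F AND F).
(A) hourly-paid — satisfied.
(B) not (public agency) — met.
(C) no recent notice — satisfied.
(D) not employee-requested — holds.
(E) tenure ≥ 24 mo. — met.
(ii): T AND T AND T AND T AND T → true.
(b) = F OR T = true.
(c) not (past probation) — holds.
(2): T AND T AND T → true.
So Overall is satisfied (F OR T).
Exception (fixed location) — not satisfied.
Result: main true OR exception false → true.

Yes — required.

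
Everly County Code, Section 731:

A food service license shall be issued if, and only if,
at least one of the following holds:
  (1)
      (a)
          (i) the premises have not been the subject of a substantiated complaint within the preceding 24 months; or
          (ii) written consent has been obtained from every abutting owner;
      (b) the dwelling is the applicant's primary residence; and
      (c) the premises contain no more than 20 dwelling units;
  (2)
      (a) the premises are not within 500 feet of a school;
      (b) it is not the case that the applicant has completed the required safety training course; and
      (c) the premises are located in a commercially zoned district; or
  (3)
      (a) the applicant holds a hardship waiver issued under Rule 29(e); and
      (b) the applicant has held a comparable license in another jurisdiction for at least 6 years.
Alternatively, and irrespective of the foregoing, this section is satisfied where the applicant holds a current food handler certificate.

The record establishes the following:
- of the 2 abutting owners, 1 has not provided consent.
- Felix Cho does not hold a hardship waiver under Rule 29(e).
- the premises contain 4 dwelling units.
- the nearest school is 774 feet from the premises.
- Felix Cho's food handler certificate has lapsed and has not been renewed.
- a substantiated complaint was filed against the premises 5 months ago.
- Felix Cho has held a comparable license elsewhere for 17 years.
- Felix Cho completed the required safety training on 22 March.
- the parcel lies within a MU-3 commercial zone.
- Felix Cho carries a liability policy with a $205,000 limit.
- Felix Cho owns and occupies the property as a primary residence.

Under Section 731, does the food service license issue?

(i) no complaint in 24 mo. — fails.
(ii) all abutters consent — not met.
So (a) is not satisfied (F OR F).
(b) primary residence — met.
(c) ≤ 20 units — satisfied.
(1) = F AND T AND T = false.
(a) ≥500 ft from school — holds.
(b) not (safety training) — not met.
(c) commercially zoned — holds.
So (2) is not satisfied (T AND F AND T).
(a) hardship waiver — not met.
(b) prior license ≥ 6 yr — satisfied.
So (3) is not satisfied (F AND T).
Overall: F OR F OR F → false.
Exception (food handler cert.) — not satisfied.
Result: main false OR exception false → false.

No — denied.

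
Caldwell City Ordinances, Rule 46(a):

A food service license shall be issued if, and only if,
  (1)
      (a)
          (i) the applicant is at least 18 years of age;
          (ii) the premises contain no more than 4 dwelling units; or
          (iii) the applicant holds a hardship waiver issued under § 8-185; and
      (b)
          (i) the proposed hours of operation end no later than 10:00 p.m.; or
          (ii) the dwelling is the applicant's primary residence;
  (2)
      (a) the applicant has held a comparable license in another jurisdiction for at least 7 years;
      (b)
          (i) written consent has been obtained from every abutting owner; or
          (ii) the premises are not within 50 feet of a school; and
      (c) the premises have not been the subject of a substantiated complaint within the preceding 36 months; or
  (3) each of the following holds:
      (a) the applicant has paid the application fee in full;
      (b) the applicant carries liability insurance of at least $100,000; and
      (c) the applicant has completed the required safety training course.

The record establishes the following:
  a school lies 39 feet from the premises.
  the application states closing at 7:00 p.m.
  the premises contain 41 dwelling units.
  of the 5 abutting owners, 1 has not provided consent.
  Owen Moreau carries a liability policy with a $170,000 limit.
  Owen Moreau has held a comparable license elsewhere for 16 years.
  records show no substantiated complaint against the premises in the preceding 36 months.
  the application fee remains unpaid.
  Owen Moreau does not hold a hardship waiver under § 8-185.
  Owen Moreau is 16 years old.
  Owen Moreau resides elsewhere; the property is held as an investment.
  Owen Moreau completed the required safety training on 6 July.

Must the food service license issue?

No — denied.

(i) age ≥ 18 — not satisfied.
(ii) ≤ 4 units — not met.
(iii) hardship waiver — fails.
(a) = F OR F OR F = false.
(i) closes by 10 p.m. — satisfied.
(ii) primary residence — fails.
(b) = T OR F = true.
(1) = F AND T = false.
(a) prior license ≥ 7 yr — holds.
(i) all abutters consent — not met.
(ii) ≥50 ft from school — not satisfied.
So (b) is not satisfied (F OR F).
(c) no complaint in 36 mo. — met.
(2): T AND F AND T → false.
(a) fee paid — not met.
(b) insurance ≥ $100,000 — satisfied.
(c) safety training — holds.
So (3) is not satisfied (F AND T AND T).
So Overall is not satisfied (F OR F OR F).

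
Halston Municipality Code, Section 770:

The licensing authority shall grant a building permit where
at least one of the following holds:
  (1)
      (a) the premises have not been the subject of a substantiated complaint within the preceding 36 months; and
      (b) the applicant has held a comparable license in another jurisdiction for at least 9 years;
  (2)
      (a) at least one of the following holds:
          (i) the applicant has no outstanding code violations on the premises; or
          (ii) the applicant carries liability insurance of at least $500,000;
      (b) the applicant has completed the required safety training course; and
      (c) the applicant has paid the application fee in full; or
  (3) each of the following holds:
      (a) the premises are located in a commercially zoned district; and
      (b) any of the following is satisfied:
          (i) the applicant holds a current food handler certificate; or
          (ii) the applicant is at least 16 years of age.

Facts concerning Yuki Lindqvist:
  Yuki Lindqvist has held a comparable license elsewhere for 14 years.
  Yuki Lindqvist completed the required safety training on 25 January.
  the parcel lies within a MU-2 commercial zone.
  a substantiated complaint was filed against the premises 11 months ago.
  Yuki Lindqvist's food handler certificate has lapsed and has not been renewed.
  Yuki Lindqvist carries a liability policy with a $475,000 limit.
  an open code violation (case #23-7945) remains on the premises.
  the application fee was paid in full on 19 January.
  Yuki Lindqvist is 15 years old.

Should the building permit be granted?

(a) no complaint in 36 mo. — fails.
(b) prior license ≥ 9 yr — met.
(1) = F AND T = false.
(i) no code violations — not met.
(ii) insurance ≥ $500,000 — not met.
So (a) is not satisfied (F OR F).
(b) safety training — satisfied.
(c) fee paid — satisfied.
(2): F AND T AND T → false.
(a) commercially zoned — met.
(i) food handler cert. — not satisfied.
(ii) age ≥ 16 — not satisfied.
So (b) is not satisfied (F OR F).
(3) = T AND F = false.
Overall = F OR F OR F = false.

No — denied.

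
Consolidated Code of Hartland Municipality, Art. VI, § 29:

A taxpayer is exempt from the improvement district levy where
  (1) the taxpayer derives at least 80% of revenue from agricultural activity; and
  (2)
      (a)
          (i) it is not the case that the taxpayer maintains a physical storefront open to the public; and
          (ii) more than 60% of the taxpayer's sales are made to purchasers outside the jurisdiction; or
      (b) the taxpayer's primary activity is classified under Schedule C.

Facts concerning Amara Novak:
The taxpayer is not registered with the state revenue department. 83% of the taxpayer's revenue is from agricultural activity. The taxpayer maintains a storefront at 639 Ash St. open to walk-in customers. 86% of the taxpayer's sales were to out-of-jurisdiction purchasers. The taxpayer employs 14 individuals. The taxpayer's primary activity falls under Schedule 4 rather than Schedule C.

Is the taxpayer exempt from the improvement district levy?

(1) ≥80% agricultural — met.
(i) not (has storefront) — not satisfied.
(ii) >60% out-of-jur. sales — holds.
(a): F AND T → false.
(b) Schedule C activity — not met.
So (2) is not satisfied (F OR F).
Overall: T AND F → false.

No — not exempt.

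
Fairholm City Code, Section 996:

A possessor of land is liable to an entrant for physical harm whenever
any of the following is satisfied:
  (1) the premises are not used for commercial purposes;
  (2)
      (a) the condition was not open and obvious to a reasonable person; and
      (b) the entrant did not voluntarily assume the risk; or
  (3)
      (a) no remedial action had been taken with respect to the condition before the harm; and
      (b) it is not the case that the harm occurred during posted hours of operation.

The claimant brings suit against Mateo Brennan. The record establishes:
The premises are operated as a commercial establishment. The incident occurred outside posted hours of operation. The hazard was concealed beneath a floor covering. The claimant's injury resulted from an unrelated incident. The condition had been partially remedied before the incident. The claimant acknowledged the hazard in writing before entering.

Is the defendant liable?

(1) not (commercial use) — not met.
(a) not open/obvious — met.
(b) no assumed risk — fails.
(2): T AND F → false.
(a) no remedial action — fails.
(b) not (during posted hours) — met.
So (3) is not satisfied (F AND T).
Overall = F OR F OR F = false.

No — not liable.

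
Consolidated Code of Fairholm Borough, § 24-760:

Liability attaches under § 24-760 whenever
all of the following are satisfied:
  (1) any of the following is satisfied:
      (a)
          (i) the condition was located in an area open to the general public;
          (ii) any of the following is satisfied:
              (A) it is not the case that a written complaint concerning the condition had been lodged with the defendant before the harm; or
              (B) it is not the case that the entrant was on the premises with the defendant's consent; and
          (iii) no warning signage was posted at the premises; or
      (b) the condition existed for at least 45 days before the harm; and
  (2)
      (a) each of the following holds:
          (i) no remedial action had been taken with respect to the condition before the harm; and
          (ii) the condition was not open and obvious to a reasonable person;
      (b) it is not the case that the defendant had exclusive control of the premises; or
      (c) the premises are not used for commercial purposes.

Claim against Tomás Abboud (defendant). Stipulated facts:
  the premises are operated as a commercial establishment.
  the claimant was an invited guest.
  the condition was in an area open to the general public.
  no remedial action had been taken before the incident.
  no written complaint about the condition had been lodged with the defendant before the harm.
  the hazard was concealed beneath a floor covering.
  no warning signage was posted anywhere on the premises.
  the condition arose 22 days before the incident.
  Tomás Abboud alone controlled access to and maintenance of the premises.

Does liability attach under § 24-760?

(i) public area — holds.
(A) not (complaint lodged) — holds.
(B) not (consent to enter) — not satisfied.
(ii) = T OR F = true.
(iii) no signage posted — met.
(a) = T AND T AND T = true.
(b) condition ≥45 days old — not met.
So (1) is satisfied (T OR F).
(i) no remedial action — met.
(ii) not open/obvious — holds.
(a): T AND T → true.
(b) not (exclusive control) — fails.
(c) not (commercial use) — not met.
(2): T OR F OR F → true.
Overall = T AND T = true.

Yes — liable.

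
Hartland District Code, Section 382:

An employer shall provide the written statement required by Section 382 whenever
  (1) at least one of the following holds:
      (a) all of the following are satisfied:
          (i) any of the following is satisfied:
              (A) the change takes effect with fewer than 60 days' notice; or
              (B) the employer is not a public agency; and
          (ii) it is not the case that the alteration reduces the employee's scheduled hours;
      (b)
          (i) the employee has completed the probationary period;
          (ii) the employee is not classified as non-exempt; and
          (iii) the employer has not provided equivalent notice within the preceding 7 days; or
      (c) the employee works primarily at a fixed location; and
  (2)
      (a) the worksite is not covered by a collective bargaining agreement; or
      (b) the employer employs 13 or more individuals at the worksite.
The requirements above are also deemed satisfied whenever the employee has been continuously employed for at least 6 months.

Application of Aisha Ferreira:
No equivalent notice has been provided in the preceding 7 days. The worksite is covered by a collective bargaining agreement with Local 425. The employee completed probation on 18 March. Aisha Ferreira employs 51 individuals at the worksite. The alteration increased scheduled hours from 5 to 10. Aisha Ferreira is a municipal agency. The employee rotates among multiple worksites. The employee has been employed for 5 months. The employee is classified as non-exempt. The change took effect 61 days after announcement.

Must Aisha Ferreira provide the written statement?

No — not required.

(A) < 60 days' notice — fails.
(B) not (public agency) — not met.
(i): F OR F → false.
(ii) not (hours reduced) — holds.
(a): F AND T → false.
(i) past probation — met.
(ii) not (non-exempt) — not satisfied.
(iii) no recent notice — holds.
(b): T AND F AND T → false.
(c) fixed location — not met.
So (1) is not satisfied (F OR F OR F).
(a) no CBA — not met.
(b) ≥ 13 at site — met.
So (2) is satisfied (F OR T).
So Overall is not satisfied (F AND T).
Exception (tenure ≥ 6 mo.) — not satisfied.
Result: main false OR exception false → false.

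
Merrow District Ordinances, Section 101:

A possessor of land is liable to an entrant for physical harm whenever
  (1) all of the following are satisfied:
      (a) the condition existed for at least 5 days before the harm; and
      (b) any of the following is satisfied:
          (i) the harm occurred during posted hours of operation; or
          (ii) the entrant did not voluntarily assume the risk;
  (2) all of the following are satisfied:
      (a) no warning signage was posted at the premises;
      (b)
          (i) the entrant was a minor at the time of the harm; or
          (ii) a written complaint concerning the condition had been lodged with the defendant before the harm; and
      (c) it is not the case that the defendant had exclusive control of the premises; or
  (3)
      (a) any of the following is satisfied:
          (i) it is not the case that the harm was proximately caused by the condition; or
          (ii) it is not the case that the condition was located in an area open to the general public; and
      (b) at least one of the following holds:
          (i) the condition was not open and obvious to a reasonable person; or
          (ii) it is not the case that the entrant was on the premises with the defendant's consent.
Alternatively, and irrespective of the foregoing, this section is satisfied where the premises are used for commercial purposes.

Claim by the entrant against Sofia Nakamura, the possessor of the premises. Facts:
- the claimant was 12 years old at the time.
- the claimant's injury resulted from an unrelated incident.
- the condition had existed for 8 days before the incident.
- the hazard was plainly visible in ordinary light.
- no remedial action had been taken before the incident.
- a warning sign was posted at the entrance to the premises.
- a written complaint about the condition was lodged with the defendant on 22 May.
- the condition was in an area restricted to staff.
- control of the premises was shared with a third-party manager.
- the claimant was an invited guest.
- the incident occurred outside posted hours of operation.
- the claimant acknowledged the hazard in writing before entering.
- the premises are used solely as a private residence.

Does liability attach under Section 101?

(a) condition ≥5 days old — met.
(i) during posted hours — not met.
(ii) no assumed risk — not satisfied.
So (b) is not satisfied (F OR F).
(1): T AND F → false.
(a) no signage posted — fails.
(i) entrant a minor — met.
(ii) complaint lodged — met.
(b): T OR T → true.
(c) not (exclusive control) — holds.
So (2) is not satisfied (F AND T AND T).
(i) not (proximate cause) — met.
(ii) not (public area) — holds.
(a) = T OR T = true.
(i) not open/obvious — fails.
(ii) not (consent to enter) — not satisfied.
(b): F OR F → false.
(3) = T AND F = false.
So Overall is not satisfied (F OR F OR F).
Exception (commercial use) — not satisfied.
Result: main false OR exception false → false.

No — not liable.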